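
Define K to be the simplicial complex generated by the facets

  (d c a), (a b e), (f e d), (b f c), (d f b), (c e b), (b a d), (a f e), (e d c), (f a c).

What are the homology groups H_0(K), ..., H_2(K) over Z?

We work with the vertex ordering a < b < c < d < e < f. The simplices of K, each written with vertices in increasing order, are:

  0-simplices (6): a, b, c, d, e, f
  1-simplices (15): ab, ac, ad, ae, af, bc, bd, be, bf, cd, ce, cf, de, df, ef
  2-simplices (10): abd, abe, acd, acf, aef, bce, bcf, bdf, cde, def

Hence C_0 ≅ Z^6, C_1 ≅ Z^15, C_2 ≅ Z^10.

The boundary map ∂_1: C_1 → C_0 is given by ∂[p,q] = [q] − [p]. For instance
  ∂ce = e − c.
The resulting 6×15 matrix has rank 5, and its Smith normal form has invariant factors (1,1,1,1,1).

The boundary map ∂_2: C_2 → C_1 maps a triangle to the signed sum of its edges. For instance
  ∂bcf = cf − bf + bc,
  ∂abe = be − ae + ab.
This gives a 15×10 integer matrix of rank 10; reducing to Smith normal form yields diagonal entries (1,1,1,1,1,1,1,1,1,2).

From H_k ≅ ker(∂_k) / im(∂_{k+1}) we obtain:

  H_0: rank C_0 − rank ∂_1 = 6 − 5 = 1, and the invariant factors of ∂_1 are all 1, so H_0 ≅ Z.
  H_1: rank ker ∂_1 − rank ∂_2 = (15 − 5) − 10 = 0, and ∂_2 has invariant factor 2 > 1, so H_1 ≅ Z/2.
  H_2: rank ker ∂_2 − rank ∂_3 = (10 − 10) − 0 = 0, and there is no ∂_3, so H_2 ≅ 0.

H_0 ≅ Z,  H_1 ≅ Z/2,  H_2 = 0.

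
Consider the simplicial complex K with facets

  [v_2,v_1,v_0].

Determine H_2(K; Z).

We work with the vertex ordering v_0 < v_1 < v_2. The simplices of K, each written with vertices in increasing order, are:

  0-simplices (3): [v_0], [v_1], [v_2]
  1-simplices (3): [v_0,v_1], [v_0,v_2], [v_1,v_2]
  2-simplices (1): [v_0,v_1,v_2]

so the chain groups are C_0 ≅ Z^3, C_1 ≅ Z^3, C_2 ≅ Z^1.

The boundary map ∂_1: C_1 → C_0 sends each edge [p,q] (with p < q) to q − p. For instance
  ∂[v_1,v_2] = [v_2] − [v_1].
The resulting 3×3 matrix has rank 2, and its Smith normal form has invariant factors (1,1).

∂_2: C_2 → C_1 sends each 2-simplex [p,q,r] to [q,r] − [p,r] + [p,q]. For instance
  ∂[v_0,v_1,v_2] = [v_1,v_2] − [v_0,v_2] + [v_0,v_1].
This gives a 3×1 integer matrix of rank 1; reducing to Smith normal form yields diagonal entries (1).

Now H_k = ker ∂_k / im ∂_{k+1}, so:

  H_2: rank ker ∂_2 − rank ∂_3 = (1 − 1) − 0 = 0, and there is no ∂_3, so H_2 ≅ 0.

H_2 = 0.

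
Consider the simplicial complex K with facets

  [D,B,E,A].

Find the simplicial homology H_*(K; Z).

H_0 ≅ Z,  H_1 = 0,  H_2 = 0,  H_3 = 0.

Take the total order A < B < D < E on the vertex set. Then K (dimension 3) consists of the simplices:

  0-simplices (4): A, B, D, E
  1-simplices (6): AB, AD, AE, BD, BE, DE
  2-simplices (4): ABD, ABE, ADE, BDE
  3-simplices (1): ABDE

Hence C_0 ≅ Z^4, C_1 ≅ Z^6, C_2 ≅ Z^4, C_3 ≅ Z^1.

The boundary map ∂_1: C_1 → C_0 is given by ∂[p,q] = [q] − [p]. For instance
  ∂DE = E − D.
As a 4×6 matrix over Z this has rank 3, with invariant factors (1,1,1).

∂_2: C_2 → C_1 acts by ∂[p,q,r] = [q,r] − [p,r] + [p,q]. For instance
  ∂ADE = DE − AE + AD,
  ∂ABD = BD − AD + AB.
This gives a 6×4 integer matrix of rank 3; reducing to Smith normal form yields diagonal entries (1,1,1).

The boundary map ∂_3: C_3 → C_2 sends each 3-simplex σ to the alternating sum Σ_i (−1)^i (σ with its i-th vertex removed). For instance
  ∂ABDE = BDE − ADE + ABE − ABD.
The 4×1 boundary matrix has rank 1 and Smith normal form diag(1).

Reading off H_k = ker ∂_k / im ∂_{k+1}:

  H_0: rank C_0 − rank ∂_1 = 4 − 3 = 1, and the invariant factors of ∂_1 are all 1, so H_0 = Z.
  H_1: rank ker ∂_1 − rank ∂_2 = (6 − 3) − 3 = 0, and the invariant factors of ∂_2 are all 1, so H_1 = 0.
  H_2: rank ker ∂_2 − rank ∂_3 = (4 − 3) − 1 = 0, and the invariant factors of ∂_3 are all 1, so H_2 = 0.
  H_3: rank ker ∂_3 − rank ∂_4 = (1 − 1) − 0 = 0, and there is no ∂_4, so H_3 = 0.

As a check, the Euler characteristic is 4 − 6 + 4 − 1 = 1, which agrees with 1 − 0 + 0 − 0 = 1.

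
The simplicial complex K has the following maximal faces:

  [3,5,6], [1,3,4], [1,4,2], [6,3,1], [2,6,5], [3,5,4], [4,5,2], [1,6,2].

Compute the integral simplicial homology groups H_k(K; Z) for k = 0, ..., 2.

Take the total order 1 < 2 < 3 < 4 < 5 < 6 on the vertex set. Then K (dimension 2) consists of the simplices:

  0-simplices (6): [1], [2], [3], [4], [5], [6]
  1-simplices (12): [1,2], [1,3], [1,4], [1,6], [2,4], [2,5], [2,6], [3,4], [3,5], [3,6], [4,5], [5,6]
  2-simplices (8): [1,2,4], [1,2,6], [1,3,4], [1,3,6], [2,4,5], [2,5,6], [3,4,5], [3,5,6]

Hence C_0 ≅ Z^6, C_1 ≅ Z^12, C_2 ≅ Z^8.

∂_1: C_1 → C_0 maps an edge to its endpoints' difference, ∂[p,q] = q − p. For instance
  ∂[4,5] = [5] − [4].
As a 6×12 matrix over Z this has rank 5, with invariant factors (1,1,1,1,1).

∂_2: C_2 → C_1 maps a triangle to the signed sum of its edges. For instance
  ∂[3,5,6] = [5,6] − [3,6] + [3,5],
  ∂[1,2,4] = [2,4] − [1,4] + [1,2].
The resulting 12×8 matrix has rank 7, and its Smith normal form has invariant factors (1,1,1,1,1,1,1).

Now H_k = ker ∂_k / im ∂_{k+1}, so:

  H_0: rank C_0 − rank ∂_1 = 6 − 5 = 1, and the invariant factors of ∂_1 are all 1, so H_0 = Z.
  H_1: rank ker ∂_1 − rank ∂_2 = (12 − 5) − 7 = 0, and the invariant factors of ∂_2 are all 1, so H_1 = 0.
  H_2: rank ker ∂_2 − rank ∂_3 = (8 − 7) − 0 = 1, and there is no ∂_3, so H_2 = Z.

H_0 = Z,  H_1 = 0,  H_2 = Z.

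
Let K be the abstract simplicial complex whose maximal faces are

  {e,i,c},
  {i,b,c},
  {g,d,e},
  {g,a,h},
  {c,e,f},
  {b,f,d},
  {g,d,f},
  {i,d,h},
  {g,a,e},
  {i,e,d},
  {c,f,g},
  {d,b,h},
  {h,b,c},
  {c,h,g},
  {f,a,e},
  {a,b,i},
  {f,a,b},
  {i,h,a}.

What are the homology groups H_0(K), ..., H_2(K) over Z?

H_0 = Z,  H_1 = Z ⊕ Z_2,  H_2 = 0.

Order the vertices as a < b < c < d < e < f < g < h < i. Listing each simplex with vertices in this order, K has dimension 2 with simplices:

  0-simplices (9): a, b, c, d, e, f, g, h, i
  1-simplices (27): ab, ae, af, ag, ah, ai, bc, bd, bf, bh, bi, ce, cf, cg, ch, ci, de, df, dg, dh, di, ef, eg, ei, fg, gh, hi
  2-simplices (18): abf, abi, aef, aeg, agh, ahi, bch, bci, bdf, bdh, cef, cei, cfg, cgh, deg, dei, dfg, dhi

Hence C_0 ≅ Z^9, C_1 ≅ Z^27, C_2 ≅ Z^18.

Boundary ∂_1: C_1 → C_0 sends each edge [p,q] (with p < q) to q − p. For instance
  ∂af = f − a.
This gives a 9×27 integer matrix of rank 8; reducing to Smith normal form yields diagonal entries (1,1,1,1,1,1,1,1).

∂_2: C_2 → C_1 maps a triangle to the signed sum of its edges. For instance
  ∂deg = eg − dg + de,
  ∂dhi = hi − di + dh.
The resulting 27×18 matrix has rank 18, and its Smith normal form has invariant factors (1,1,1,1,1,1,1,1,1,1,1,1,1,1,1,1,1,2).

Reading off H_k = ker ∂_k / im ∂_{k+1}:

  H_0: rank C_0 − rank ∂_1 = 9 − 8 = 1, and the invariant factors of ∂_1 are all 1, so H_0 = Z.
  H_1: rank ker ∂_1 − rank ∂_2 = (27 − 8) − 18 = 1, and ∂_2 has invariant factor 2 > 1, so H_1 = Z ⊕ Z_2.
  H_2: rank ker ∂_2 − rank ∂_3 = (18 − 18) − 0 = 0, and there is no ∂_3, so H_2 = 0.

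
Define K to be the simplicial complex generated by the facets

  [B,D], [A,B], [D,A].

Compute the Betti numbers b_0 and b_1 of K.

b_0 = 1, b_1 = 1.

Fix the vertex order A < B < D and write every simplex with vertices in increasing order. Then dim K = 1 and the simplices of K are:

  0-simplices (3): A, B, D
  1-simplices (3): AB, AD, BD

so the chain groups are C_0 ≅ Z^3, C_1 ≅ Z^3.

The boundary map ∂_1: C_1 → C_0 maps an edge to its endpoints' difference, ∂[p,q] = q − p.
The resulting 3×3 matrix has rank 2, and its Smith normal form has invariant factors (1,1).

Now H_k = ker ∂_k / im ∂_{k+1}, so:

  H_0: rank C_0 − rank ∂_1 = 3 − 2 = 1, and the invariant factors of ∂_1 are all 1, so H_0 ≅ Z.
  H_1: rank ker ∂_1 − rank ∂_2 = (3 − 2) − 0 = 1, and there is no ∂_2, so H_1 ≅ Z.

Hence the Betti numbers are b_0 = 1, b_1 = 1.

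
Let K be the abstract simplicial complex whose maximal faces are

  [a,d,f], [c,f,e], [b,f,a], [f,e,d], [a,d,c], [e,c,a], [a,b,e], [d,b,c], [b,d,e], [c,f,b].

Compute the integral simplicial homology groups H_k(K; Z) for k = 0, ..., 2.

H_0 = Z,  H_1 = Z/2,  H_2 = 0.

Order the vertices as a < b < c < d < e < f. Listing each simplex with vertices in this order, K has dimension 2 with simplices:

  0-simplices (6): a, b, c, d, e, f
  1-simplices (15): ab, ac, ad, ae, af, bc, bd, be, bf, cd, ce, cf, de, df, ef
  2-simplices (10): abe, abf, acd, ace, adf, bcd, bcf, bde, cef, def

so the chain groups are C_0 ≅ Z^6, C_1 ≅ Z^15, C_2 ≅ Z^10.

The boundary map ∂_1: C_1 → C_0 maps an edge to its endpoints' difference, ∂[p,q] = q − p. For instance
  ∂df = f − d.
This gives a 6×15 integer matrix of rank 5; reducing to Smith normal form yields diagonal entries (1,1,1,1,1).

Boundary ∂_2: C_2 → C_1 maps a triangle to the signed sum of its edges. For instance
  ∂acd = cd − ad + ac,
  ∂bde = de − be + bd.
The resulting 15×10 matrix has rank 10, and its Smith normal form has invariant factors (1,1,1,1,1,1,1,1,1,2).

Now H_k = ker ∂_k / im ∂_{k+1}, so:

  H_0: rank C_0 − rank ∂_1 = 6 − 5 = 1, and the invariant factors of ∂_1 are all 1, so H_0 = Z.
  H_1: rank ker ∂_1 − rank ∂_2 = (15 − 5) − 10 = 0, and ∂_2 has invariant factor 2 > 1, so H_1 = Z/2.
  H_2: rank ker ∂_2 − rank ∂_3 = (10 − 10) − 0 = 0, and there is no ∂_3, so H_2 = 0.

As a check, the Euler characteristic is 6 − 15 + 10 = 1, which agrees with 1 − 0 + 0 = 1.
(K is a triangulation of the real projective plane RP^2.)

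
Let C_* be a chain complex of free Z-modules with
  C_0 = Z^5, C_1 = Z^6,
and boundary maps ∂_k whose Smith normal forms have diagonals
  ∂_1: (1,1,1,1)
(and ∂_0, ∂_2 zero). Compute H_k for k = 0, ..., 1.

H_0 ≅ Z,  H_1 ≅ Z^2.

H_0: b_0 = 5 − 0 − 4 = 1; torsion from ∂_1 factors > 1: none. So H_0 ≅ Z.
H_1: b_1 = 6 − 4 − 0 = 2; torsion from ∂_2 factors > 1: none. So H_1 ≅ Z^2.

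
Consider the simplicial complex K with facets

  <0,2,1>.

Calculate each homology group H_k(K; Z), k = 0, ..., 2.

Take the total order 0 < 1 < 2 on the vertex set. Then K (dimension 2) consists of the simplices:

  0-simplices (3): [0], [1], [2]
  1-simplices (3): [0,1], [0,2], [1,2]
  2-simplices (1): [0,1,2]

so the chain groups are C_0 ≅ Z^3, C_1 ≅ Z^3, C_2 ≅ Z^1.

The boundary map ∂_1: C_1 → C_0 is given by ∂[p,q] = [q] − [p]. For instance
  ∂[1,2] = [2] − [1].
The 3×3 boundary matrix has rank 2 and Smith normal form diag(1,1).

∂_2: C_2 → C_1 sends each 2-simplex [p,q,r] to [q,r] − [p,r] + [p,q]. For instance
  ∂[0,1,2] = [1,2] − [0,2] + [0,1].
The resulting 3×1 matrix has rank 1, and its Smith normal form has invariant factors (1).

Computing H_k = (kernel of ∂_k) / (image of ∂_{k+1}):

  H_0: rank C_0 − rank ∂_1 = 3 − 2 = 1, and the invariant factors of ∂_1 are all 1, so H_0 ≅ Z.
  H_1: rank ker ∂_1 − rank ∂_2 = (3 − 2) − 1 = 0, and the invariant factors of ∂_2 are all 1, so H_1 ≅ 0.
  H_2: rank ker ∂_2 − rank ∂_3 = (1 − 1) − 0 = 0, and there is no ∂_3, so H_2 ≅ 0.

As a check, the Euler characteristic is 3 − 3 + 1 = 1, which agrees with 1 − 0 + 0 = 1.

H_0 ≅ Z,  H_1 = 0,  H_2 = 0.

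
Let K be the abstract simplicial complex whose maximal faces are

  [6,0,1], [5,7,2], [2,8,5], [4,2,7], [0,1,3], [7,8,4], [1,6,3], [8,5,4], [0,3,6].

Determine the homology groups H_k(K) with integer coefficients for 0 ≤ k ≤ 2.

H_0 ≅ Z^2,  H_1 ≅ Z,  H_2 ≅ Z.

We work with the vertex ordering 0 < 1 < 2 < 3 < 4 < 5 < 6 < 7 < 8. The simplices of K, each written with vertices in increasing order, are:

  0-simplices (9): [0], [1], [2], [3], [4], [5], [6], [7], [8]
  1-simplices (16): [0,1], [0,3], [0,6], [1,3], [1,6], [2,4], [2,5], [2,7], [2,8], [3,6], [4,5], [4,7], [4,8], [5,7], [5,8], [7,8]
  2-simplices (9): [0,1,3], [0,1,6], [0,3,6], [1,3,6], [2,4,7], [2,5,7], [2,5,8], [4,5,8], [4,7,8]

so the chain groups are C_0 ≅ Z^9, C_1 ≅ Z^16, C_2 ≅ Z^9.

Boundary ∂_1: C_1 → C_0 sends each edge [p,q] (with p < q) to q − p. For instance
  ∂[7,8] = [8] − [7].
The resulting 9×16 matrix has rank 7, and its Smith normal form has invariant factors (1,1,1,1,1,1,1).

Boundary ∂_2: C_2 → C_1 acts by ∂[p,q,r] = [q,r] − [p,r] + [p,q]. For instance
  ∂[0,3,6] = [3,6] − [0,6] + [0,3],
  ∂[2,5,8] = [5,8] − [2,8] + [2,5].
The resulting 16×9 matrix has rank 8, and its Smith normal form has invariant factors (1,1,1,1,1,1,1,1).

From H_k ≅ ker(∂_k) / im(∂_{k+1}) we obtain:

  H_0: rank C_0 − rank ∂_1 = 9 − 7 = 2, and the invariant factors of ∂_1 are all 1, so H_0 = Z^2.
  H_1: rank ker ∂_1 − rank ∂_2 = (16 − 7) − 8 = 1, and the invariant factors of ∂_2 are all 1, so H_1 = Z.
  H_2: rank ker ∂_2 − rank ∂_3 = (9 − 8) − 0 = 1, and there is no ∂_3, so H_2 = Z.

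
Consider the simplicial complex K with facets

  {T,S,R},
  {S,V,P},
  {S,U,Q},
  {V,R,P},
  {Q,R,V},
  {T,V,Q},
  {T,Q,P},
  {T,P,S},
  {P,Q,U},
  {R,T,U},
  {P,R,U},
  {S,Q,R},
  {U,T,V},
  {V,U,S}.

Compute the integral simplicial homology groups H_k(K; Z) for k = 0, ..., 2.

K has 7 vertices, 21 edges, 14 triangles.
rank ∂_0 = 0, rank ∂_1 = 6 ⇒ b_0 = 7 − 0 − 6 = 1; all invariant factors of ∂_1 are 1 so no torsion. So H_0 ≅ Z.
rank ∂_1 = 6, rank ∂_2 = 13 ⇒ b_1 = 21 − 6 − 13 = 2; all invariant factors of ∂_2 are 1 so no torsion. So H_1 ≅ Z^2.
rank ∂_2 = 13, rank ∂_3 = 0 ⇒ b_2 = 14 − 13 − 0 = 1. So H_2 ≅ Z.

H_0 ≅ Z,  H_1 ≅ Z^2,  H_2 ≅ Z.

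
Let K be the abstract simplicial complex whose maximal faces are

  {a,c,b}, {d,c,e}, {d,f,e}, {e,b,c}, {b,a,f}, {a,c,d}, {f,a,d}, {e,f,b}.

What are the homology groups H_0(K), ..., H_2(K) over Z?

H_0 ≅ Z,  H_1 = 0,  H_2 ≅ Z.

We work with the vertex ordering a < b < c < d < e < f. The simplices of K, each written with vertices in increasing order, are:

  0-simplices (6): a, b, c, d, e, f
  1-simplices (12): ab, ac, ad, af, bc, be, bf, cd, ce, de, df, ef
  2-simplices (8): abc, abf, acd, adf, bce, bef, cde, def

Hence C_0 ≅ Z^6, C_1 ≅ Z^12, C_2 ≅ Z^8.

The boundary map ∂_1: C_1 → C_0 maps an edge to its endpoints' difference, ∂[p,q] = q − p. For instance
  ∂ef = f − e.
The resulting 6×12 matrix has rank 5, and its Smith normal form has invariant factors (1,1,1,1,1).

∂_2: C_2 → C_1 maps a triangle to the signed sum of its edges. For instance
  ∂cde = de − ce + cd,
  ∂def = ef − df + de.
As a 12×8 matrix over Z this has rank 7, with invariant factors (1,1,1,1,1,1,1).

Reading off H_k = ker ∂_k / im ∂_{k+1}:

  H_0: rank C_0 − rank ∂_1 = 6 − 5 = 1, and the invariant factors of ∂_1 are all 1, so H_0 ≅ Z.
  H_1: rank ker ∂_1 − rank ∂_2 = (12 − 5) − 7 = 0, and the invariant factors of ∂_2 are all 1, so H_1 ≅ 0.
  H_2: rank ker ∂_2 − rank ∂_3 = (8 − 7) − 0 = 1, and there is no ∂_3, so H_2 ≅ Z.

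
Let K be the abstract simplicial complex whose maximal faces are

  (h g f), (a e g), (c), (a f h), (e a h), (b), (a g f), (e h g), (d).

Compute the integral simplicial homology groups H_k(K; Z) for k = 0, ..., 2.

H_0 ≅ Z^4,  H_1 = 0,  H_2 ≅ Z.

Order the vertices as a < b < c < d < e < f < g < h. Listing each simplex with vertices in this order, K has dimension 2 with simplices:

  0-simplices (8): a, b, c, d, e, f, g, h
  1-simplices (9): ae, af, ag, ah, eg, eh, fg, fh, gh
  2-simplices (6): aeg, aeh, afg, afh, egh, fgh

Hence C_0 ≅ Z^8, C_1 ≅ Z^9, C_2 ≅ Z^6.

The boundary map ∂_1: C_1 → C_0 maps an edge to its endpoints' difference, ∂[p,q] = q − p. For instance
  ∂ah = h − a.
The 8×9 boundary matrix has rank 4 and Smith normal form diag(1,1,1,1).

The boundary map ∂_2: C_2 → C_1 sends each 2-simplex [p,q,r] to [q,r] − [p,r] + [p,q]. For instance
  ∂aeg = eg − ag + ae,
  ∂aeh = eh − ah + ae.
This gives a 9×6 integer matrix of rank 5; reducing to Smith normal form yields diagonal entries (1,1,1,1,1).

From H_k ≅ ker(∂_k) / im(∂_{k+1}) we obtain:

  H_0: rank C_0 − rank ∂_1 = 8 − 4 = 4, and the invariant factors of ∂_1 are all 1, so H_0 ≅ Z^4.
  H_1: rank ker ∂_1 − rank ∂_2 = (9 − 4) − 5 = 0, and the invariant factors of ∂_2 are all 1, so H_1 ≅ 0.
  H_2: rank ker ∂_2 − rank ∂_3 = (6 − 5) − 0 = 1, and there is no ∂_3, so H_2 ≅ Z.

As a check, the Euler characteristic is 8 − 9 + 6 = 5, which agrees with 4 − 0 + 1 = 5.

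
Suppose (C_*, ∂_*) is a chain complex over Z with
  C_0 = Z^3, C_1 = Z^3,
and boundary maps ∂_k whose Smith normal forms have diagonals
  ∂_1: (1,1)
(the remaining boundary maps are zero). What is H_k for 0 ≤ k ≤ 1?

H_0 ≅ Z,  H_1 ≅ Z.

H_0: b_0 = 3 − 0 − 2 = 1; torsion from ∂_1 factors > 1: none. So H_0 ≅ Z.
H_1: b_1 = 3 − 2 − 0 = 1; torsion from ∂_2 factors > 1: none. So H_1 ≅ Z.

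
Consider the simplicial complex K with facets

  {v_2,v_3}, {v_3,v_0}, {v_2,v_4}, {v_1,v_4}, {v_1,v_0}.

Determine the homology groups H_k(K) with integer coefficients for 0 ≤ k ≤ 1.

H_0 = Z,  H_1 = Z.

Order the vertices as v_0 < v_1 < v_2 < v_3 < v_4. Listing each simplex with vertices in this order, K has dimension 1 with simplices:

  0-simplices (5): [v_0], [v_1], [v_2], [v_3], [v_4]
  1-simplices (5): [v_0,v_1], [v_0,v_3], [v_1,v_4], [v_2,v_3], [v_2,v_4]

so the chain groups are C_0 ≅ Z^5, C_1 ≅ Z^5.

∂_1: C_1 → C_0 maps an edge to its endpoints' difference, ∂[p,q] = q − p. For instance
  ∂[v_0,v_3] = [v_3] − [v_0].
This gives a 5×5 integer matrix of rank 4; reducing to Smith normal form yields diagonal entries (1,1,1,1).

From H_k ≅ ker(∂_k) / im(∂_{k+1}) we obtain:

  H_0: rank C_0 − rank ∂_1 = 5 − 4 = 1, and the invariant factors of ∂_1 are all 1, so H_0 = Z.
  H_1: rank ker ∂_1 − rank ∂_2 = (5 − 4) − 0 = 1, and there is no ∂_2, so H_1 = Z.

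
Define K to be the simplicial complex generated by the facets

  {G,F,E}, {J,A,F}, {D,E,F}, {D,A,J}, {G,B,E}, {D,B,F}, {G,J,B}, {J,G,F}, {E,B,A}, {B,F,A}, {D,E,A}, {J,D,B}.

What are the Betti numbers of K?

Fix the vertex order A < B < D < E < F < G < J and write every simplex with vertices in increasing order. Then dim K = 2 and the simplices of K are:

  0-simplices (7): A, B, D, E, F, G, J
  1-simplices (18): AB, AD, AE, AF, AJ, BD, BE, BF, BG, BJ, DE, DF, DJ, EF, EG, FG, FJ, GJ
  2-simplices (12): ABE, ABF, ADE, ADJ, AFJ, BDF, BDJ, BEG, BGJ, DEF, EFG, FGJ

giving chain groups C_0 ≅ Z^7, C_1 ≅ Z^18, C_2 ≅ Z^12.

The boundary map ∂_1: C_1 → C_0 sends each edge [p,q] (with p < q) to q − p.
As a 7×18 matrix over Z this has rank 6, with invariant factors (1,1,1,1,1,1).

The boundary map ∂_2: C_2 → C_1 maps a triangle to the signed sum of its edges. For instance
  ∂BDF = DF − BF + BD,
  ∂ABF = BF − AF + AB.
As a 18×12 matrix over Z this has rank 12, with invariant factors (1,1,1,1,1,1,1,1,1,1,1,2).

Reading off H_k = ker ∂_k / im ∂_{k+1}:

  H_0: rank C_0 − rank ∂_1 = 7 − 6 = 1, and the invariant factors of ∂_1 are all 1, so H_0 ≅ Z.
  H_1: rank ker ∂_1 − rank ∂_2 = (18 − 6) − 12 = 0, and ∂_2 has invariant factor 2 > 1, so H_1 ≅ Z/2.
  H_2: rank ker ∂_2 − rank ∂_3 = (12 − 12) − 0 = 0, and there is no ∂_3, so H_2 ≅ 0.

As a check, the Euler characteristic is 7 − 18 + 12 = 1, which agrees with 1 − 0 + 0 = 1.

Hence the Betti numbers are b_0 = 1, b_1 = 0, b_2 = 0.

b_0 = 1, b_1 = 0, b_2 = 0.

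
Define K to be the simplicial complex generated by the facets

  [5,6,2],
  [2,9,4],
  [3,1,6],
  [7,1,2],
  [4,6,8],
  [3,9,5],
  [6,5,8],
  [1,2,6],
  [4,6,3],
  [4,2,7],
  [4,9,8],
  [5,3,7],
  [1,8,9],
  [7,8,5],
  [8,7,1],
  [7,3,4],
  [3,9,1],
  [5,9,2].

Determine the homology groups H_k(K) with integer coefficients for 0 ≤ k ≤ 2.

H_0 = Z,  H_1 = Z^2,  H_2 = Z.

We work with the vertex ordering 1 < 2 < 3 < 4 < 5 < 6 < 7 < 8 < 9. The simplices of K, each written with vertices in increasing order, are:

  0-simplices (9): [1], [2], [3], [4], [5], [6], [7], [8], [9]
  1-simplices (27): (27 of them)
  2-simplices (18): [1,2,6], [1,2,7], [1,3,6], [1,3,9], [1,7,8], [1,8,9], [2,4,7], [2,4,9], [2,5,6], [2,5,9], [3,4,6], [3,4,7], [3,5,7], [3,5,9], [4,6,8], [4,8,9], [5,6,8], [5,7,8]

giving chain groups C_0 ≅ Z^9, C_1 ≅ Z^27, C_2 ≅ Z^18.

∂_1: C_1 → C_0 maps an edge to its endpoints' difference, ∂[p,q] = q − p. For instance
  ∂[5,6] = [6] − [5].
The resulting 9×27 matrix has rank 8, and its Smith normal form has invariant factors (1,1,1,1,1,1,1,1).

Boundary ∂_2: C_2 → C_1 maps a triangle to the signed sum of its edges. For instance
  ∂[5,6,8] = [6,8] − [5,8] + [5,6],
  ∂[3,4,7] = [4,7] − [3,7] + [3,4].
The resulting 27×18 matrix has rank 17, and its Smith normal form has invariant factors (1,1,1,1,1,1,1,1,1,1,1,1,1,1,1,1,1).

Reading off H_k = ker ∂_k / im ∂_{k+1}:

  H_0: rank C_0 − rank ∂_1 = 9 − 8 = 1, and the invariant factors of ∂_1 are all 1, so H_0 = Z.
  H_1: rank ker ∂_1 − rank ∂_2 = (27 − 8) − 17 = 2, and the invariant factors of ∂_2 are all 1, so H_1 = Z^2.
  H_2: rank ker ∂_2 − rank ∂_3 = (18 − 17) − 0 = 1, and there is no ∂_3, so H_2 = Z.

As a check, the Euler characteristic is 9 − 27 + 18 = 0, which agrees with 1 − 2 + 1 = 0.
(K is a triangulation of the torus T^2.)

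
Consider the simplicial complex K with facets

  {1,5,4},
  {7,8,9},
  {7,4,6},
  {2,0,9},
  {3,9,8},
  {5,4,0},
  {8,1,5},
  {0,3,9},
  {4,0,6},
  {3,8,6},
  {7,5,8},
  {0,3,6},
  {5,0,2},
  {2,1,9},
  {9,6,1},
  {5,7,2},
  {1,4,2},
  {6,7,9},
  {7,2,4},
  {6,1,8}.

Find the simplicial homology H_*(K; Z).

We work with the vertex ordering 0 < 1 < 2 < 3 < 4 < 5 < 6 < 7 < 8 < 9. The simplices of K, each written with vertices in increasing order, are:

  0-simplices (10): [0], [1], [2], [3], [4], [5], [6], [7], [8], [9]
  1-simplices (30): (30 of them)
  2-simplices (20): (20 of them)

giving chain groups C_0 ≅ Z^10, C_1 ≅ Z^30, C_2 ≅ Z^20.

The boundary map ∂_1: C_1 → C_0 is given by ∂[p,q] = [q] − [p].
The 10×30 boundary matrix has rank 9 and Smith normal form diag(1,1,1,1,1,1,1,1,1).

Boundary ∂_2: C_2 → C_1 sends each 2-simplex [p,q,r] to [q,r] − [p,r] + [p,q]. For instance
  ∂[0,3,6] = [3,6] − [0,6] + [0,3],
  ∂[6,7,9] = [7,9] − [6,9] + [6,7].
As a 30×20 matrix over Z this has rank 20, with invariant factors (1,1,1,1,1,1,1,1,1,1,1,1,1,1,1,1,1,1,1,2).

From H_k ≅ ker(∂_k) / im(∂_{k+1}) we obtain:

  H_0: rank C_0 − rank ∂_1 = 10 − 9 = 1, and the invariant factors of ∂_1 are all 1, so H_0 = Z.
  H_1: rank ker ∂_1 − rank ∂_2 = (30 − 9) − 20 = 1, and ∂_2 has invariant factor 2 > 1, so H_1 = Z ⊕ Z/2Z.
  H_2: rank ker ∂_2 − rank ∂_3 = (20 − 20) − 0 = 0, and there is no ∂_3, so H_2 = 0.

(K is a triangulation of the Klein bottle.)

H_0 ≅ Z,  H_1 ≅ Z ⊕ Z/2Z,  H_2 = 0.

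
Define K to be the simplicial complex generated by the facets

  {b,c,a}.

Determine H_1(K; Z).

H_1 ≅ 0.

Fix the vertex order a < b < c and write every simplex with vertices in increasing order. Then dim K = 2 and the simplices of K are:

  0-simplices (3): a, b, c
  1-simplices (3): ab, ac, bc
  2-simplices (1): abc

so the chain groups are C_0 ≅ Z^3, C_1 ≅ Z^3, C_2 ≅ Z^1.

The boundary map ∂_1: C_1 → C_0 is given by ∂[p,q] = [q] − [p]. For instance
  ∂ac = c − a.
The 3×3 boundary matrix has rank 2 and Smith normal form diag(1,1).

The boundary map ∂_2: C_2 → C_1 maps a triangle to the signed sum of its edges. For instance
  ∂abc = bc − ac + ab.
This gives a 3×1 integer matrix of rank 1; reducing to Smith normal form yields diagonal entries (1).

Now H_k = ker ∂_k / im ∂_{k+1}, so:

  H_1: rank ker ∂_1 − rank ∂_2 = (3 − 2) − 1 = 0, and the invariant factors of ∂_2 are all 1, so H_1 = 0.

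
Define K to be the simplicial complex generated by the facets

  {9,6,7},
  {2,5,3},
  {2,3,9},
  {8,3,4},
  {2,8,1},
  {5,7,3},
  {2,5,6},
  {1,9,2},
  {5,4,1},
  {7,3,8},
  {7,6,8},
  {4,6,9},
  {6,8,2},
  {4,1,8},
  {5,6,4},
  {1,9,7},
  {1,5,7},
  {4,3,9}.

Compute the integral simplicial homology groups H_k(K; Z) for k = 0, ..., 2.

H_0 ≅ Z,  H_1 ≅ Z^2,  H_2 ≅ Z.

Order the vertices as 1 < 2 < 3 < 4 < 5 < 6 < 7 < 8 < 9. Listing each simplex with vertices in this order, K has dimension 2 with simplices:

  0-simplices (9): [1], [2], [3], [4], [5], [6], [7], [8], [9]
  1-simplices (27): (27 of them)
  2-simplices (18): [1,2,8], [1,2,9], [1,4,5], [1,4,8], [1,5,7], [1,7,9], [2,3,5], [2,3,9], [2,5,6], [2,6,8], [3,4,8], [3,4,9], [3,5,7], [3,7,8], [4,5,6], [4,6,9], [6,7,8], [6,7,9]

Hence C_0 ≅ Z^9, C_1 ≅ Z^27, C_2 ≅ Z^18.

Boundary ∂_1: C_1 → C_0 maps an edge to its endpoints' difference, ∂[p,q] = q − p. For instance
  ∂[1,8] = [8] − [1].
This gives a 9×27 integer matrix of rank 8; reducing to Smith normal form yields diagonal entries (1,1,1,1,1,1,1,1).

The boundary map ∂_2: C_2 → C_1 maps a triangle to the signed sum of its edges. For instance
  ∂[1,2,8] = [2,8] − [1,8] + [1,2],
  ∂[2,5,6] = [5,6] − [2,6] + [2,5].
As a 27×18 matrix over Z this has rank 17, with invariant factors (1,1,1,1,1,1,1,1,1,1,1,1,1,1,1,1,1).

Computing H_k = (kernel of ∂_k) / (image of ∂_{k+1}):

  H_0: rank C_0 − rank ∂_1 = 9 − 8 = 1, and the invariant factors of ∂_1 are all 1, so H_0 = Z.
  H_1: rank ker ∂_1 − rank ∂_2 = (27 − 8) − 17 = 2, and the invariant factors of ∂_2 are all 1, so H_1 = Z^2.
  H_2: rank ker ∂_2 − rank ∂_3 = (18 − 17) − 0 = 1, and there is no ∂_3, so H_2 = Z.

(K is a triangulation of the torus T^2.)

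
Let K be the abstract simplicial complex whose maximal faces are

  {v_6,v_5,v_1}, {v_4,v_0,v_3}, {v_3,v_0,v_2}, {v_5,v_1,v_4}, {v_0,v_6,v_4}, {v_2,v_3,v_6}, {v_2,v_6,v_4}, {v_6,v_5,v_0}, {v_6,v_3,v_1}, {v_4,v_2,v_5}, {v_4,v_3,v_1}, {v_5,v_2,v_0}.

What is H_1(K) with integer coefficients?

H_1 ≅ Z/2Z.

Order the vertices as v_0 < v_1 < v_2 < v_3 < v_4 < v_5 < v_6. Listing each simplex with vertices in this order, K has dimension 2 with simplices:

  0-simplices (7): [v_0], [v_1], [v_2], [v_3], [v_4], [v_5], [v_6]
  1-simplices (18): (18 of them)
  2-simplices (12): (12 of them)

so the chain groups are C_0 ≅ Z^7, C_1 ≅ Z^18, C_2 ≅ Z^12.

The boundary map ∂_1: C_1 → C_0 is given by ∂[p,q] = [q] − [p]. For instance
  ∂[v_2,v_6] = [v_6] − [v_2].
The resulting 7×18 matrix has rank 6, and its Smith normal form has invariant factors (1,1,1,1,1,1).

Boundary ∂_2: C_2 → C_1 maps a triangle to the signed sum of its edges. For instance
  ∂[v_2,v_4,v_6] = [v_4,v_6] − [v_2,v_6] + [v_2,v_4],
  ∂[v_2,v_4,v_5] = [v_4,v_5] − [v_2,v_5] + [v_2,v_4].
The resulting 18×12 matrix has rank 12, and its Smith normal form has invariant factors (1,1,1,1,1,1,1,1,1,1,1,2).

Now H_k = ker ∂_k / im ∂_{k+1}, so:

  H_1: rank ker ∂_1 − rank ∂_2 = (18 − 6) − 12 = 0, and ∂_2 has invariant factor 2 > 1, so H_1 = Z/2Z.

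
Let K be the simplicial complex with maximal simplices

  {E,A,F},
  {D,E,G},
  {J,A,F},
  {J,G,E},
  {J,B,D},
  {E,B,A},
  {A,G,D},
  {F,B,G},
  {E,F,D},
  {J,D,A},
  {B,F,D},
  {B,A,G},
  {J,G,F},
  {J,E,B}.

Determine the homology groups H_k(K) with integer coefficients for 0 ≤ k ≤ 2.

H_0 ≅ Z,  H_1 ≅ Z^2,  H_2 ≅ Z.

Take the total order A < B < D < E < F < G < J on the vertex set. Then K (dimension 2) consists of the simplices:

  0-simplices (7): A, B, D, E, F, G, J
  1-simplices (21): AB, AD, AE, AF, AG, AJ, BD, BE, BF, BG, BJ, DE, DF, DG, DJ, EF, EG, EJ, FG, FJ, GJ
  2-simplices (14): ABE, ABG, ADG, ADJ, AEF, AFJ, BDF, BDJ, BEJ, BFG, DEF, DEG, EGJ, FGJ

Hence C_0 ≅ Z^7, C_1 ≅ Z^21, C_2 ≅ Z^14.

Boundary ∂_1: C_1 → C_0 is given by ∂[p,q] = [q] − [p].
This gives a 7×21 integer matrix of rank 6; reducing to Smith normal form yields diagonal entries (1,1,1,1,1,1).

Boundary ∂_2: C_2 → C_1 sends each 2-simplex [p,q,r] to [q,r] − [p,r] + [p,q]. For instance
  ∂ABG = BG − AG + AB,
  ∂DEG = EG − DG + DE.
This gives a 21×14 integer matrix of rank 13; reducing to Smith normal form yields diagonal entries (1,1,1,1,1,1,1,1,1,1,1,1,1).

Reading off H_k = ker ∂_k / im ∂_{k+1}:

  H_0: rank C_0 − rank ∂_1 = 7 − 6 = 1, and the invariant factors of ∂_1 are all 1, so H_0 = Z.
  H_1: rank ker ∂_1 − rank ∂_2 = (21 − 6) − 13 = 2, and the invariant factors of ∂_2 are all 1, so H_1 = Z^2.
  H_2: rank ker ∂_2 − rank ∂_3 = (14 − 13) − 0 = 1, and there is no ∂_3, so H_2 = Z.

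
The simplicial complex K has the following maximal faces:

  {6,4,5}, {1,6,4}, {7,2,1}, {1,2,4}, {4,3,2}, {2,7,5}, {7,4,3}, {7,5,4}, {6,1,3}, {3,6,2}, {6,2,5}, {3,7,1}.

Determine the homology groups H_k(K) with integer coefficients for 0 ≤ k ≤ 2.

Fix the vertex order 1 < 2 < 3 < 4 < 5 < 6 < 7 and write every simplex with vertices in increasing order. Then dim K = 2 and the simplices of K are:

  0-simplices (7): [1], [2], [3], [4], [5], [6], [7]
  1-simplices (18): [1,2], [1,3], [1,4], [1,6], [1,7], [2,3], [2,4], [2,5], [2,6], [2,7], [3,4], [3,6], [3,7], [4,5], [4,6], [4,7], [5,6], [5,7]
  2-simplices (12): [1,2,4], [1,2,7], [1,3,6], [1,3,7], [1,4,6], [2,3,4], [2,3,6], [2,5,6], [2,5,7], [3,4,7], [4,5,6], [4,5,7]

giving chain groups C_0 ≅ Z^7, C_1 ≅ Z^18, C_2 ≅ Z^12.

Boundary ∂_1: C_1 → C_0 maps an edge to its endpoints' difference, ∂[p,q] = q − p.
As a 7×18 matrix over Z this has rank 6, with invariant factors (1,1,1,1,1,1).

∂_2: C_2 → C_1 acts by ∂[p,q,r] = [q,r] − [p,r] + [p,q]. For instance
  ∂[2,5,7] = [5,7] − [2,7] + [2,5],
  ∂[1,2,7] = [2,7] − [1,7] + [1,2].
This gives a 18×12 integer matrix of rank 12; reducing to Smith normal form yields diagonal entries (1,1,1,1,1,1,1,1,1,1,1,2).

Now H_k = ker ∂_k / im ∂_{k+1}, so:

  H_0: rank C_0 − rank ∂_1 = 7 − 6 = 1, and the invariant factors of ∂_1 are all 1, so H_0 = Z.
  H_1: rank ker ∂_1 − rank ∂_2 = (18 − 6) − 12 = 0, and ∂_2 has invariant factor 2 > 1, so H_1 = Z_2.
  H_2: rank ker ∂_2 − rank ∂_3 = (12 − 12) − 0 = 0, and there is no ∂_3, so H_2 = 0.

As a check, the Euler characteristic is 7 − 18 + 12 = 1, which agrees with 1 − 0 + 0 = 1.
(K is a triangulation of the real projective plane RP^2.)

H_0 = Z,  H_1 = Z_2,  H_2 = 0.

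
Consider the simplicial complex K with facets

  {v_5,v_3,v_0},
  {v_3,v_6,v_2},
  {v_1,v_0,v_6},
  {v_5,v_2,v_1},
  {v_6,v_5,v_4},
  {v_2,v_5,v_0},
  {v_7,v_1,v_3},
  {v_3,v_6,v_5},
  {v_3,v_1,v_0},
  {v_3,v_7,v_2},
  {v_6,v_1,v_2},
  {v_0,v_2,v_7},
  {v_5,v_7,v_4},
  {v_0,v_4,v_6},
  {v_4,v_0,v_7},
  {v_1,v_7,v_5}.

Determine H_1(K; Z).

H_1 = Z^2.

Take the total order v_0 < v_1 < v_2 < v_3 < v_4 < v_5 < v_6 < v_7 on the vertex set. Then K (dimension 2) consists of the simplices:

  0-simplices (8): [v_0], [v_1], [v_2], [v_3], [v_4], [v_5], [v_6], [v_7]
  1-simplices (24): (24 of them)
  2-simplices (16): (16 of them)

giving chain groups C_0 ≅ Z^8, C_1 ≅ Z^24, C_2 ≅ Z^16.

∂_1: C_1 → C_0 is given by ∂[p,q] = [q] − [p]. For instance
  ∂[v_1,v_6] = [v_6] − [v_1].
The 8×24 boundary matrix has rank 7 and Smith normal form diag(1,1,1,1,1,1,1).

Boundary ∂_2: C_2 → C_1 sends each 2-simplex [p,q,r] to [q,r] − [p,r] + [p,q]. For instance
  ∂[v_0,v_2,v_5] = [v_2,v_5] − [v_0,v_5] + [v_0,v_2],
  ∂[v_0,v_1,v_6] = [v_1,v_6] − [v_0,v_6] + [v_0,v_1].
The 24×16 boundary matrix has rank 15 and Smith normal form diag(1,1,1,1,1,1,1,1,1,1,1,1,1,1,1).

Computing H_k = (kernel of ∂_k) / (image of ∂_{k+1}):

  H_1: rank ker ∂_1 − rank ∂_2 = (24 − 7) − 15 = 2, and the invariant factors of ∂_2 are all 1, so H_1 ≅ Z^2.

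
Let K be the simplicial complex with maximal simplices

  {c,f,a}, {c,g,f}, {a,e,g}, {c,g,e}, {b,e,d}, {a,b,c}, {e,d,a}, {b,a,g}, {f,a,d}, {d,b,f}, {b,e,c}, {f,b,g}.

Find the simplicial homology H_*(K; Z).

H_0 = Z,  H_1 = Z_2,  H_2 = 0.

We work with the vertex ordering a < b < c < d < e < f < g. The simplices of K, each written with vertices in increasing order, are:

  0-simplices (7): a, b, c, d, e, f, g
  1-simplices (18): ab, ac, ad, ae, af, ag, bc, bd, be, bf, bg, ce, cf, cg, de, df, eg, fg
  2-simplices (12): abc, abg, acf, ade, adf, aeg, bce, bde, bdf, bfg, ceg, cfg

so the chain groups are C_0 ≅ Z^7, C_1 ≅ Z^18, C_2 ≅ Z^12.

The boundary map ∂_1: C_1 → C_0 maps an edge to its endpoints' difference, ∂[p,q] = q − p.
The resulting 7×18 matrix has rank 6, and its Smith normal form has invariant factors (1,1,1,1,1,1).

∂_2: C_2 → C_1 acts by ∂[p,q,r] = [q,r] − [p,r] + [p,q]. For instance
  ∂ceg = eg − cg + ce,
  ∂abg = bg − ag + ab.
This gives a 18×12 integer matrix of rank 12; reducing to Smith normal form yields diagonal entries (1,1,1,1,1,1,1,1,1,1,1,2).

Now H_k = ker ∂_k / im ∂_{k+1}, so:

  H_0: rank C_0 − rank ∂_1 = 7 − 6 = 1, and the invariant factors of ∂_1 are all 1, so H_0 = Z.
  H_1: rank ker ∂_1 − rank ∂_2 = (18 − 6) − 12 = 0, and ∂_2 has invariant factor 2 > 1, so H_1 = Z_2.
  H_2: rank ker ∂_2 − rank ∂_3 = (12 − 12) − 0 = 0, and there is no ∂_3, so H_2 = 0.

As a check, the Euler characteristic is 7 − 18 + 12 = 1, which agrees with 1 − 0 + 0 = 1.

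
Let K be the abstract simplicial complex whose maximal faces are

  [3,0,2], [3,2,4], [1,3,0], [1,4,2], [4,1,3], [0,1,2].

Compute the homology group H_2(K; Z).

Order the vertices as 0 < 1 < 2 < 3 < 4. Listing each simplex with vertices in this order, K has dimension 2 with simplices:

  0-simplices (5): [0], [1], [2], [3], [4]
  1-simplices (9): [0,1], [0,2], [0,3], [1,2], [1,3], [1,4], [2,3], [2,4], [3,4]
  2-simplices (6): [0,1,2], [0,1,3], [0,2,3], [1,2,4], [1,3,4], [2,3,4]

Hence C_0 ≅ Z^5, C_1 ≅ Z^9, C_2 ≅ Z^6.

The boundary map ∂_1: C_1 → C_0 maps an edge to its endpoints' difference, ∂[p,q] = q − p. For instance
  ∂[1,4] = [4] − [1].
The resulting 5×9 matrix has rank 4, and its Smith normal form has invariant factors (1,1,1,1).

The boundary map ∂_2: C_2 → C_1 acts by ∂[p,q,r] = [q,r] − [p,r] + [p,q]. For instance
  ∂[1,2,4] = [2,4] − [1,4] + [1,2],
  ∂[0,1,2] = [1,2] − [0,2] + [0,1].
As a 9×6 matrix over Z this has rank 5, with invariant factors (1,1,1,1,1).

Reading off H_k = ker ∂_k / im ∂_{k+1}:

  H_2: rank ker ∂_2 − rank ∂_3 = (6 − 5) − 0 = 1, and there is no ∂_3, so H_2 ≅ Z.

(K is a triangulation of the 2-sphere S^2.)

H_2 = Z.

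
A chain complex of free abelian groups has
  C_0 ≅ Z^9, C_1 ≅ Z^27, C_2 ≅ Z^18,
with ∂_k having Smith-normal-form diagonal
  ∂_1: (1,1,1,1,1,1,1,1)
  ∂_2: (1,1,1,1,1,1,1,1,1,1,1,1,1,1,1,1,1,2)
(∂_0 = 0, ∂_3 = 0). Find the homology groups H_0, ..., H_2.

H_0: b_0 = 9 − 0 − 8 = 1; torsion from ∂_1 factors > 1: none. So H_0 ≅ Z.
H_1: b_1 = 27 − 8 − 18 = 1; torsion from ∂_2 factors > 1: [2]. So H_1 ≅ Z ⊕ Z/2Z.
H_2: b_2 = 18 − 18 − 0 = 0; torsion from ∂_3 factors > 1: none. So H_2 ≅ 0.

H_0 ≅ Z,  H_1 ≅ Z ⊕ Z/2Z,  H_2 = 0.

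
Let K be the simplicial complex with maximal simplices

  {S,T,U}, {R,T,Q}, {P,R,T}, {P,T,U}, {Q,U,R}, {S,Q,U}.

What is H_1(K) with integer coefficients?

Order the vertices as P < Q < R < S < T < U. Listing each simplex with vertices in this order, K has dimension 2 with simplices:

  0-simplices (6): P, Q, R, S, T, U
  1-simplices (12): PR, PT, PU, QR, QS, QT, QU, RT, RU, ST, SU, TU
  2-simplices (6): PRT, PTU, QRT, QRU, QSU, STU

Hence C_0 ≅ Z^6, C_1 ≅ Z^12, C_2 ≅ Z^6.

Boundary ∂_1: C_1 → C_0 maps an edge to its endpoints' difference, ∂[p,q] = q − p. For instance
  ∂QS = S − Q.
The resulting 6×12 matrix has rank 5, and its Smith normal form has invariant factors (1,1,1,1,1).

The boundary map ∂_2: C_2 → C_1 sends each 2-simplex [p,q,r] to [q,r] − [p,r] + [p,q]. For instance
  ∂QSU = SU − QU + QS,
  ∂QRT = RT − QT + QR.
The resulting 12×6 matrix has rank 6, and its Smith normal form has invariant factors (1,1,1,1,1,1).

From H_k ≅ ker(∂_k) / im(∂_{k+1}) we obtain:

  H_1: rank ker ∂_1 − rank ∂_2 = (12 − 5) − 6 = 1, and the invariant factors of ∂_2 are all 1, so H_1 ≅ Z.

H_1 = Z.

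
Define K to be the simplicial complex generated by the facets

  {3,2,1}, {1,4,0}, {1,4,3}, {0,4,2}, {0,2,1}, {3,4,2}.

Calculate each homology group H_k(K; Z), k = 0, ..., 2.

H_0 ≅ Z,  H_1 = 0,  H_2 ≅ Z.

Take the total order 0 < 1 < 2 < 3 < 4 on the vertex set. Then K (dimension 2) consists of the simplices:

  0-simplices (5): [0], [1], [2], [3], [4]
  1-simplices (9): [0,1], [0,2], [0,4], [1,2], [1,3], [1,4], [2,3], [2,4], [3,4]
  2-simplices (6): [0,1,2], [0,1,4], [0,2,4], [1,2,3], [1,3,4], [2,3,4]

so the chain groups are C_0 ≅ Z^5, C_1 ≅ Z^9, C_2 ≅ Z^6.

∂_1: C_1 → C_0 is given by ∂[p,q] = [q] − [p]. For instance
  ∂[0,1] = [1] − [0].
The 5×9 boundary matrix has rank 4 and Smith normal form diag(1,1,1,1).

Boundary ∂_2: C_2 → C_1 maps a triangle to the signed sum of its edges. For instance
  ∂[2,3,4] = [3,4] − [2,4] + [2,3],
  ∂[0,1,4] = [1,4] − [0,4] + [0,1].
As a 9×6 matrix over Z this has rank 5, with invariant factors (1,1,1,1,1).

From H_k ≅ ker(∂_k) / im(∂_{k+1}) we obtain:

  H_0: rank C_0 − rank ∂_1 = 5 − 4 = 1, and the invariant factors of ∂_1 are all 1, so H_0 ≅ Z.
  H_1: rank ker ∂_1 − rank ∂_2 = (9 − 4) − 5 = 0, and the invariant factors of ∂_2 are all 1, so H_1 ≅ 0.
  H_2: rank ker ∂_2 − rank ∂_3 = (6 − 5) − 0 = 1, and there is no ∂_3, so H_2 ≅ Z.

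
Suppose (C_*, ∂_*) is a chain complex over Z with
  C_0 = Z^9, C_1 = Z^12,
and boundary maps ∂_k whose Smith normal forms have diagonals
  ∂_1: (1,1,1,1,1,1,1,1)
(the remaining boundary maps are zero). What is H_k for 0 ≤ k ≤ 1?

H_0 ≅ Z,  H_1 ≅ Z^4.

H_0: b_0 = 9 − 0 − 8 = 1; torsion from ∂_1 factors > 1: none. So H_0 ≅ Z.
H_1: b_1 = 12 − 8 − 0 = 4; torsion from ∂_2 factors > 1: none. So H_1 ≅ Z^4.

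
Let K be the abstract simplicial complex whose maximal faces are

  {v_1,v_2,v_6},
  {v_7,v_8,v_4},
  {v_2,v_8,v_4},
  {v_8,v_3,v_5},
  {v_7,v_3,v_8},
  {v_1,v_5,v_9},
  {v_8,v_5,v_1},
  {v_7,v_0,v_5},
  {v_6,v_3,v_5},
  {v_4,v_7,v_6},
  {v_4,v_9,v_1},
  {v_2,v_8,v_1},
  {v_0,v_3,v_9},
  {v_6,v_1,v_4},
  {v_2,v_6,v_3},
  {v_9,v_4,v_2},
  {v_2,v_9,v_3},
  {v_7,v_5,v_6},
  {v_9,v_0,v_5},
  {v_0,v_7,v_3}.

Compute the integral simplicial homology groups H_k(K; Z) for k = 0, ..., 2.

H_0 ≅ Z,  H_1 ≅ Z ⊕ Z_2,  H_2 = 0.

Order the vertices as v_0 < v_1 < v_2 < v_3 < v_4 < v_5 < v_6 < v_7 < v_8 < v_9. Listing each simplex with vertices in this order, K has dimension 2 with simplices:

  0-simplices (10): [v_0], [v_1], [v_2], [v_3], [v_4], [v_5], [v_6], [v_7], [v_8], [v_9]
  1-simplices (30): (30 of them)
  2-simplices (20): (20 of them)

Hence C_0 ≅ Z^10, C_1 ≅ Z^30, C_2 ≅ Z^20.

∂_1: C_1 → C_0 is given by ∂[p,q] = [q] − [p]. For instance
  ∂[v_1,v_8] = [v_8] − [v_1].
This gives a 10×30 integer matrix of rank 9; reducing to Smith normal form yields diagonal entries (1,1,1,1,1,1,1,1,1).

Boundary ∂_2: C_2 → C_1 sends each 2-simplex [p,q,r] to [q,r] − [p,r] + [p,q]. For instance
  ∂[v_2,v_3,v_9] = [v_3,v_9] − [v_2,v_9] + [v_2,v_3],
  ∂[v_0,v_3,v_7] = [v_3,v_7] − [v_0,v_7] + [v_0,v_3].
This gives a 30×20 integer matrix of rank 20; reducing to Smith normal form yields diagonal entries (1,1,1,1,1,1,1,1,1,1,1,1,1,1,1,1,1,1,1,2).

From H_k ≅ ker(∂_k) / im(∂_{k+1}) we obtain:

  H_0: rank C_0 − rank ∂_1 = 10 − 9 = 1, and the invariant factors of ∂_1 are all 1, so H_0 ≅ Z.
  H_1: rank ker ∂_1 − rank ∂_2 = (30 − 9) − 20 = 1, and ∂_2 has invariant factor 2 > 1, so H_1 ≅ Z ⊕ Z_2.
  H_2: rank ker ∂_2 − rank ∂_3 = (20 − 20) − 0 = 0, and there is no ∂_3, so H_2 ≅ 0.

(K is a triangulation of the Klein bottle.)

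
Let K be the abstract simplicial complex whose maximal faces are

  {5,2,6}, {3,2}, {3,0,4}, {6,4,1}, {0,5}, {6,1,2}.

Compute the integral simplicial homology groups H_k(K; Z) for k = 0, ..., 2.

H_0 ≅ Z,  H_1 ≅ Z^2,  H_2 = 0.

Take the total order 0 < 1 < 2 < 3 < 4 < 5 < 6 on the vertex set. Then K (dimension 2) consists of the simplices:

  0-simplices (7): [0], [1], [2], [3], [4], [5], [6]
  1-simplices (12): [0,3], [0,4], [0,5], [1,2], [1,4], [1,6], [2,3], [2,5], [2,6], [3,4], [4,6], [5,6]
  2-simplices (4): [0,3,4], [1,2,6], [1,4,6], [2,5,6]

giving chain groups C_0 ≅ Z^7, C_1 ≅ Z^12, C_2 ≅ Z^4.

∂_1: C_1 → C_0 is given by ∂[p,q] = [q] − [p].
This gives a 7×12 integer matrix of rank 6; reducing to Smith normal form yields diagonal entries (1,1,1,1,1,1).

Boundary ∂_2: C_2 → C_1 maps a triangle to the signed sum of its edges. For instance
  ∂[2,5,6] = [5,6] − [2,6] + [2,5],
  ∂[0,3,4] = [3,4] − [0,4] + [0,3].
This gives a 12×4 integer matrix of rank 4; reducing to Smith normal form yields diagonal entries (1,1,1,1).

From H_k ≅ ker(∂_k) / im(∂_{k+1}) we obtain:

  H_0: rank C_0 − rank ∂_1 = 7 − 6 = 1, and the invariant factors of ∂_1 are all 1, so H_0 = Z.
  H_1: rank ker ∂_1 − rank ∂_2 = (12 − 6) − 4 = 2, and the invariant factors of ∂_2 are all 1, so H_1 = Z^2.
  H_2: rank ker ∂_2 − rank ∂_3 = (4 − 4) − 0 = 0, and there is no ∂_3, so H_2 = 0.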